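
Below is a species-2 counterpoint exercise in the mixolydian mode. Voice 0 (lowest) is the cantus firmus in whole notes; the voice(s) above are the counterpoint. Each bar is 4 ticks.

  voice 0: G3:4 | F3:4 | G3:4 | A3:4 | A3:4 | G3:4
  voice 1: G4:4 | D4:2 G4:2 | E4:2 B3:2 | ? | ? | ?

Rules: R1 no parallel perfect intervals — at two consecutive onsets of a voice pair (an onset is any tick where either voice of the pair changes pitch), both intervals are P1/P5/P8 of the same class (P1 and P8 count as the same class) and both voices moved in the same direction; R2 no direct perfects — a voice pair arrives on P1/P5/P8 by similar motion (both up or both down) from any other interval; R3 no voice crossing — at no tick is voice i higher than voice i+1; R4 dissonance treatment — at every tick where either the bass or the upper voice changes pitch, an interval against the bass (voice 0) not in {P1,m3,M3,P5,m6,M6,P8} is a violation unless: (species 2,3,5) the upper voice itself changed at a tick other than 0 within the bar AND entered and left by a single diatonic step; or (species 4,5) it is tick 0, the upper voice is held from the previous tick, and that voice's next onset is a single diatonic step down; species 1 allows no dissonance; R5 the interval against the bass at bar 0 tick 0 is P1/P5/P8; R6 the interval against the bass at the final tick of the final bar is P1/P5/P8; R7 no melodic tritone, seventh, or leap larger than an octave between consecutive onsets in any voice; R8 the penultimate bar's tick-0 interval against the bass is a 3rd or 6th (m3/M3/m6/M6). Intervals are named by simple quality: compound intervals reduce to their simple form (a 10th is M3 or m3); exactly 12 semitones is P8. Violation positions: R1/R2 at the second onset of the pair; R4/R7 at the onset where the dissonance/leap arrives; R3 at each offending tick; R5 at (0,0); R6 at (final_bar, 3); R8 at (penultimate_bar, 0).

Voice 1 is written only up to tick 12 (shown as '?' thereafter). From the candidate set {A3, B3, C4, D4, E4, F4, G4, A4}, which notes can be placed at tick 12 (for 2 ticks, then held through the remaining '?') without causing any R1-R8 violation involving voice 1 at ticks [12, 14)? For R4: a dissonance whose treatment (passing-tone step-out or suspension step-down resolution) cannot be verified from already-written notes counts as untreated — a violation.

{A3, C4}

A3: legal
B3: violates R4
C4: legal
D4: violates R4
E4: violates R2
F4: violates R7
G4: violates R4
A4: violates R2,R7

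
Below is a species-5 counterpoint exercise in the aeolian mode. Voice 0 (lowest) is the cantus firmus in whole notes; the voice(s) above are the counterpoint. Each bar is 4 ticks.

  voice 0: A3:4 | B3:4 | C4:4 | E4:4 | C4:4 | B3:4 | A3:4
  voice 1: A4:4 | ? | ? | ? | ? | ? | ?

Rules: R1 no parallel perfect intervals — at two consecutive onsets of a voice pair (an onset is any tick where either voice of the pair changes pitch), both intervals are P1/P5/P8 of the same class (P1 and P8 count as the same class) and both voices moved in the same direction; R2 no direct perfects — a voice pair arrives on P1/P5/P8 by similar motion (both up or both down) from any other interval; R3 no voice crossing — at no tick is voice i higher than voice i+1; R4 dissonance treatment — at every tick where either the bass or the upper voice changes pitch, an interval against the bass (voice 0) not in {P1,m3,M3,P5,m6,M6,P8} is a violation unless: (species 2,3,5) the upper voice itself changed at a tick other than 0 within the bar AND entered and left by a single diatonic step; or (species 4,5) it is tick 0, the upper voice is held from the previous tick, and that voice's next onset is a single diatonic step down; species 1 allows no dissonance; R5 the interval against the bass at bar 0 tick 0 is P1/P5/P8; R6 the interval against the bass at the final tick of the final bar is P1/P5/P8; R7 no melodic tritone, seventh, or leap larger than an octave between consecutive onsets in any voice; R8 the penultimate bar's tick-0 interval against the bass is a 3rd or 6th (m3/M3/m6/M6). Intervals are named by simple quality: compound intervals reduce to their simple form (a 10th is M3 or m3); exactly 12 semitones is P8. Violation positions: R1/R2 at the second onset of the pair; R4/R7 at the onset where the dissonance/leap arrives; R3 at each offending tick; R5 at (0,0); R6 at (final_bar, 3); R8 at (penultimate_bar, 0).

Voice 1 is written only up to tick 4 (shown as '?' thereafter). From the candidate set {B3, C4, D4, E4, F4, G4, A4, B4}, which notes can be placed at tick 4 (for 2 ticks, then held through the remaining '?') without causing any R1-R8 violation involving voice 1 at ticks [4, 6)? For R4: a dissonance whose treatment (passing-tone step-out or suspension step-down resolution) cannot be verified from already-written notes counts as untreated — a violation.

{D4, G4}

B3: violates R7
C4: violates R4
D4: legal
E4: violates R4
F4: violates R4
G4: legal
A4: violates R4
B4: violates R1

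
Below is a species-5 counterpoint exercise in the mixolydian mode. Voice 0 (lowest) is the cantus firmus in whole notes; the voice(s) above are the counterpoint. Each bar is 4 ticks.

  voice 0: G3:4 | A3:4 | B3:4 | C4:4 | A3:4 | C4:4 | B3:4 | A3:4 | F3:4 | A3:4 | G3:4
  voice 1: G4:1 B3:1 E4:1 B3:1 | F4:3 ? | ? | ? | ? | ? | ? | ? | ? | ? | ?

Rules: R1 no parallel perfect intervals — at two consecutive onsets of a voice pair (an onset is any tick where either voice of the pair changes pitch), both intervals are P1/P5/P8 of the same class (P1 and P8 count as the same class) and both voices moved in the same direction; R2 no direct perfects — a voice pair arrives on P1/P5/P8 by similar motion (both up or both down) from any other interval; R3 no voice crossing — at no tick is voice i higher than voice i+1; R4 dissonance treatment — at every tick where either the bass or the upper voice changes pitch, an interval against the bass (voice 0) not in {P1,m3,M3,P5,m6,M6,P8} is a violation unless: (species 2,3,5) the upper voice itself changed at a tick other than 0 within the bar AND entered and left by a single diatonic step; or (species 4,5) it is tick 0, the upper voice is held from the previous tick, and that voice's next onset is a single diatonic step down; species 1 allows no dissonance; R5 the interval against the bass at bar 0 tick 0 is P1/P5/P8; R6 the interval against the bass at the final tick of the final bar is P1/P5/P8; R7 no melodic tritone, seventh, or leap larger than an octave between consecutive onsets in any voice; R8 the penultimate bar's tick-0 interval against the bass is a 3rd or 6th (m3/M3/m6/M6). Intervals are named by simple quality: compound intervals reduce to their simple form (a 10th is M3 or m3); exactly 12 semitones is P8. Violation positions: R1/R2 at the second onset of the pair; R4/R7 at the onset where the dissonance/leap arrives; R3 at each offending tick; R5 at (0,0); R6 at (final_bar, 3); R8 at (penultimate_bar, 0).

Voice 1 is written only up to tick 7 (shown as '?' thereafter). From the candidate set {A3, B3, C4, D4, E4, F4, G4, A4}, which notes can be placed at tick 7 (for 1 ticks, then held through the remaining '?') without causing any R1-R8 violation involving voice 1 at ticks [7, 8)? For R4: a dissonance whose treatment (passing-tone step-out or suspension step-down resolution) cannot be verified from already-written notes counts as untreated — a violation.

A3: legal
B3: violates R4,R7
C4: legal
D4: violates R4
E4: legal
F4: legal
G4: violates R4
A4: legal

{A3, A4, C4, E4, F4}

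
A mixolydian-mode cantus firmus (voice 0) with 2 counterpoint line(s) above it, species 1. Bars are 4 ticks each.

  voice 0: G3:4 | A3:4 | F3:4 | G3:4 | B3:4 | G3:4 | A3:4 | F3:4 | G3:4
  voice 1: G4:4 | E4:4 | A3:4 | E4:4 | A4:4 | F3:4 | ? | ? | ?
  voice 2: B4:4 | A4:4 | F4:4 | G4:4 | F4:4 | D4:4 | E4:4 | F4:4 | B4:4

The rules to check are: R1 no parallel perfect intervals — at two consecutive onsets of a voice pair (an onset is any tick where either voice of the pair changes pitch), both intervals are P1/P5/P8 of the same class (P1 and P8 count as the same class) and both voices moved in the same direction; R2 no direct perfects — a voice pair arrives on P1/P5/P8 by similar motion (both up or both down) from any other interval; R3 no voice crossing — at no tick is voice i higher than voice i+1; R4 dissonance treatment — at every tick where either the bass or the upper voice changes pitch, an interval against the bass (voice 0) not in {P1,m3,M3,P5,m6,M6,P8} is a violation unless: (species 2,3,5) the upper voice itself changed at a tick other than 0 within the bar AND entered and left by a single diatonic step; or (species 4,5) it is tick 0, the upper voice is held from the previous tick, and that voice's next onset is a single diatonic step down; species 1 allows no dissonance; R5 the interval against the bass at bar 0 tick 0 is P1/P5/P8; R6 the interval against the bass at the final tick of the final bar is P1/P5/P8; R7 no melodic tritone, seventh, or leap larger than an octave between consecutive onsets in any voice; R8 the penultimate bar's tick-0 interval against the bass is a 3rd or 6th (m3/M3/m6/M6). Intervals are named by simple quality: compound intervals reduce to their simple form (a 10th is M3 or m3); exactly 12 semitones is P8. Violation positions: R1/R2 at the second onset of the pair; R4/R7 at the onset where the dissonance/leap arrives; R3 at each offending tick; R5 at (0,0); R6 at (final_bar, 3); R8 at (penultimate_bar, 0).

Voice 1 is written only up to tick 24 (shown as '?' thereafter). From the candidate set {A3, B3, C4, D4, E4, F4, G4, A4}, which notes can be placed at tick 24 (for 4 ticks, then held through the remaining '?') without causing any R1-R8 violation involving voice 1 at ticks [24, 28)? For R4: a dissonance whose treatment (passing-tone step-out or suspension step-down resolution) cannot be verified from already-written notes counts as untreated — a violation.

{C4}

A3: violates R2
B3: violates R4,R7
C4: legal
D4: violates R4
E4: violates R2,R7
F4: violates R3
G4: violates R3,R4,R7
A4: violates R2,R3,R7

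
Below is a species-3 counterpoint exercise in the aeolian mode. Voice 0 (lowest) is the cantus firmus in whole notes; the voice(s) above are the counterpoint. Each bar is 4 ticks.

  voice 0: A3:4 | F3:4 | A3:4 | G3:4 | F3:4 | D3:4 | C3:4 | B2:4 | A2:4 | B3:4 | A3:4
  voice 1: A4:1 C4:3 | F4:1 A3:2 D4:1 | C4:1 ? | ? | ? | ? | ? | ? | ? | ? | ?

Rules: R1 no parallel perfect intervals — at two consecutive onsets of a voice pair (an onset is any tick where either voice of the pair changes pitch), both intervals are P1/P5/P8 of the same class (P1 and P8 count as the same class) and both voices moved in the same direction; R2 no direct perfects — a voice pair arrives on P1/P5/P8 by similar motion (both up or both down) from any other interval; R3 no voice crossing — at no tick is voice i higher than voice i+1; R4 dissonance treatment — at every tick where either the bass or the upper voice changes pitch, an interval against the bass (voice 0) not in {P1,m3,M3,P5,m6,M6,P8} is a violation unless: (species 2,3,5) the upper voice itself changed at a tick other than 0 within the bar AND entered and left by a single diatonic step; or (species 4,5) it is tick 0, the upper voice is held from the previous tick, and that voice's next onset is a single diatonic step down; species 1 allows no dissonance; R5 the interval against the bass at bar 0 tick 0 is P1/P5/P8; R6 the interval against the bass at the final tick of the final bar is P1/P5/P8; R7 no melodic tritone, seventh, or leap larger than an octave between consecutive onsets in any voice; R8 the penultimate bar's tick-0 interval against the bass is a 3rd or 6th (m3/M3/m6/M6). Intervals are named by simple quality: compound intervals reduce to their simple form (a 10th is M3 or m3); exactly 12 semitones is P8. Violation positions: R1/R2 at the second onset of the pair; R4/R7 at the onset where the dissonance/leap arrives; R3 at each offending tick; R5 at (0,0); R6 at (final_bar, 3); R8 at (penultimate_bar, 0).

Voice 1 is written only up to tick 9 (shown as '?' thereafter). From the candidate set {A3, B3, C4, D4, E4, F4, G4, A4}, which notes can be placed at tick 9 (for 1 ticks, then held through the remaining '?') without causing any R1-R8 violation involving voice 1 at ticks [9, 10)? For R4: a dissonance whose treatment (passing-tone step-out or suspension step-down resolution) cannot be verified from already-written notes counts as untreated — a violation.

A3: legal
B3: violates R4
C4: legal
D4: violates R4
E4: legal
F4: legal
G4: violates R4
A4: legal

{A3, A4, C4, E4, F4}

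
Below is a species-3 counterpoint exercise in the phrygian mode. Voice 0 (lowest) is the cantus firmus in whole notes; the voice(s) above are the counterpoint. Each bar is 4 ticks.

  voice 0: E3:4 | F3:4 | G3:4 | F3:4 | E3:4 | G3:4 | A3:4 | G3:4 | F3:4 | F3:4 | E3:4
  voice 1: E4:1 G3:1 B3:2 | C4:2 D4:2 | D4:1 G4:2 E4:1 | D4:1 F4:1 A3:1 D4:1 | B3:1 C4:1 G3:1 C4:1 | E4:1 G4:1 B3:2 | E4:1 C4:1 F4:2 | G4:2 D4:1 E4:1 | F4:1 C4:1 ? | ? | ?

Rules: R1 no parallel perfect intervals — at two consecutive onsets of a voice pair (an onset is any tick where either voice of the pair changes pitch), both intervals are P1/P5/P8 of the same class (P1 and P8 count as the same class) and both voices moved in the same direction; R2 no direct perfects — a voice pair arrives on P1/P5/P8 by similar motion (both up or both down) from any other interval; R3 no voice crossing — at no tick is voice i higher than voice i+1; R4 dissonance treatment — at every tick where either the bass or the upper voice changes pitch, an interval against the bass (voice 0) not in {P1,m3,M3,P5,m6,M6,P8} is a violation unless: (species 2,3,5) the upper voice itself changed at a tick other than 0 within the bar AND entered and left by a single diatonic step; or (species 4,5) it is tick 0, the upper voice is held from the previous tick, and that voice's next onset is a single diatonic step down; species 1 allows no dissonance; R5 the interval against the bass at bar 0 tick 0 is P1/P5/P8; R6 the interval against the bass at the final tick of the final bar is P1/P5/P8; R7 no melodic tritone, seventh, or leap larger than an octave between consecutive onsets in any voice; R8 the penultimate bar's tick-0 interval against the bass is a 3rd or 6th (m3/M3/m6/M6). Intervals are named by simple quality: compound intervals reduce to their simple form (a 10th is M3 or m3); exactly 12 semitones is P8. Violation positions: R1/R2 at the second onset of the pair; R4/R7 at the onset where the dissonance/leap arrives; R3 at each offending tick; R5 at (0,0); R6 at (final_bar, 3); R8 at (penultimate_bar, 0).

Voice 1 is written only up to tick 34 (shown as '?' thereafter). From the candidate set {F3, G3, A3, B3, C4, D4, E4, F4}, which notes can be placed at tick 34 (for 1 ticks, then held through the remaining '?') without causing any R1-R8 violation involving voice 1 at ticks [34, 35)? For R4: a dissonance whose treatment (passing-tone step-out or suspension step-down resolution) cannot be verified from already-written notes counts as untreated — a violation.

{A3, C4, D4, F3, F4}

F3: legal
G3: violates R4
A3: legal
B3: violates R4
C4: legal
D4: legal
E4: violates R4
F4: legal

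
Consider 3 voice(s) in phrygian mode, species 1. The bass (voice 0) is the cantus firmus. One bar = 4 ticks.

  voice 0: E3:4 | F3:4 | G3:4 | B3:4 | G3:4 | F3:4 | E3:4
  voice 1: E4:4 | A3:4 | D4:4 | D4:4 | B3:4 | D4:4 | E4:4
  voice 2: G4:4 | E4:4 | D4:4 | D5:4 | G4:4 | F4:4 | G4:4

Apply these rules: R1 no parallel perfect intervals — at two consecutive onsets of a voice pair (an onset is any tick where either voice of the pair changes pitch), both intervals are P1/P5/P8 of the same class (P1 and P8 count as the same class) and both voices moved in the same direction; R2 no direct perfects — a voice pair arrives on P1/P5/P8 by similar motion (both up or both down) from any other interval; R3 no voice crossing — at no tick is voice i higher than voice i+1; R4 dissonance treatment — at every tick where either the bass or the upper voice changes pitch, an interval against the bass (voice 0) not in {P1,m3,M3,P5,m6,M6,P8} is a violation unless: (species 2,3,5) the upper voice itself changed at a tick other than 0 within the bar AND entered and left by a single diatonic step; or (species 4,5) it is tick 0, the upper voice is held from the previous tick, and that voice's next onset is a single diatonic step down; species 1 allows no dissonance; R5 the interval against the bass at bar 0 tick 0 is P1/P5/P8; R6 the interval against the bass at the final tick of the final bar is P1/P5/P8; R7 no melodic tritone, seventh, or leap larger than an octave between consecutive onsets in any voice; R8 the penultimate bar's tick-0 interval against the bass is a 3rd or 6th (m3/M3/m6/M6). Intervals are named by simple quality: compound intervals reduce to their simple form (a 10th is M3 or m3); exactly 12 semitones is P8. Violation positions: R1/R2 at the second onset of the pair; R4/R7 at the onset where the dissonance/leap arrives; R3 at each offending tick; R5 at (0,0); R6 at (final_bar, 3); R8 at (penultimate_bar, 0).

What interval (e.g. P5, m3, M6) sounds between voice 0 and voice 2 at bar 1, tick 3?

voice 0=F3 voice 2=E4 -> M7

M7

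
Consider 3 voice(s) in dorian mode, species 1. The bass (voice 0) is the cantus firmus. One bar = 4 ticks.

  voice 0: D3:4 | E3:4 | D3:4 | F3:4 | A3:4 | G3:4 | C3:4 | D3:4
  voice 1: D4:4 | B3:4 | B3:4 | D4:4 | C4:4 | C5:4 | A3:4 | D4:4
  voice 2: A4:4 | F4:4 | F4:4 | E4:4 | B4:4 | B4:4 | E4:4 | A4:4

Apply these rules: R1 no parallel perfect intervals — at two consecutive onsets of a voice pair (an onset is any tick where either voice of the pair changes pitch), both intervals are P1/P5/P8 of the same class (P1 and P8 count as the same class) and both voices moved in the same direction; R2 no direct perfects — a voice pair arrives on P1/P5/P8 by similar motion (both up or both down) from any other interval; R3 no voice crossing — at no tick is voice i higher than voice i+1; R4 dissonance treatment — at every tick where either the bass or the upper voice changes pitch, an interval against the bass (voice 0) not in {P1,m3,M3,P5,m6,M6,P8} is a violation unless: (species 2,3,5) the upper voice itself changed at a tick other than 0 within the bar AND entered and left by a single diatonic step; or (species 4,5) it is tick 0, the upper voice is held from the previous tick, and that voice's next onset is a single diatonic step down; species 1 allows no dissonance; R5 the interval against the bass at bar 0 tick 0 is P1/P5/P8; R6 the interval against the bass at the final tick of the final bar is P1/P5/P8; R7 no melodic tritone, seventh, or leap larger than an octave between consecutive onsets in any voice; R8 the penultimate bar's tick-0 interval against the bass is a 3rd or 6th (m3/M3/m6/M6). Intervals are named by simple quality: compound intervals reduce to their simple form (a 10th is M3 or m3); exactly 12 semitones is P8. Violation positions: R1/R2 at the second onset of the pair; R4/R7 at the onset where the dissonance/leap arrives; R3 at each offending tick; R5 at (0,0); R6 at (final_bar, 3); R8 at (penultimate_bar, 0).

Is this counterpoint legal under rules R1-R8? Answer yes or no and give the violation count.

bar 0: v0=D3 v1=D4 v2=A4 (P5)
bar 1: v0=E3 v1=B3 v2=F4 (m2)
bar 2: v0=D3 v1=B3 v2=F4 (m3)
bar 3: v0=F3 v1=D4 v2=E4 (M7)
bar 4: v0=A3 v1=C4 v2=B4 (M2)
bar 5: v0=G3 v1=C5 v2=B4 (M3)
bar 6: v0=C3 v1=A3 v2=E4 (M3)
bar 7: v0=D3 v1=D4 v2=A4 (P5)
  R4 @ bar1.0: E3/F4 m2 untreated
  R4 @ bar3.0: F3/E4 M7 untreated
  R4 @ bar4.0: A3/B4 M2 untreated
  R3 @ bar5.0: C5 above B4
  R4 @ bar5.0: G3/C5 P4 untreated
  R3 @ bar5.1: C5 above B4
  R3 @ bar5.2: C5 above B4
  R3 @ bar5.3: C5 above B4
  R2 @ bar6.0: C5/B4 m2 -> A3/E4 P5 similar
  R7 @ bar6.0: C5->A3 leap 15st
  R1 @ bar7.0: A3/E4 P5 -> D4/A4 P5 similar
  R2 @ bar7.0: C3/A3 M6 -> D3/D4 P8 similar
  R2 @ bar7.0: C3/E4 M3 -> D3/A4 P5 similar

No (13 violations)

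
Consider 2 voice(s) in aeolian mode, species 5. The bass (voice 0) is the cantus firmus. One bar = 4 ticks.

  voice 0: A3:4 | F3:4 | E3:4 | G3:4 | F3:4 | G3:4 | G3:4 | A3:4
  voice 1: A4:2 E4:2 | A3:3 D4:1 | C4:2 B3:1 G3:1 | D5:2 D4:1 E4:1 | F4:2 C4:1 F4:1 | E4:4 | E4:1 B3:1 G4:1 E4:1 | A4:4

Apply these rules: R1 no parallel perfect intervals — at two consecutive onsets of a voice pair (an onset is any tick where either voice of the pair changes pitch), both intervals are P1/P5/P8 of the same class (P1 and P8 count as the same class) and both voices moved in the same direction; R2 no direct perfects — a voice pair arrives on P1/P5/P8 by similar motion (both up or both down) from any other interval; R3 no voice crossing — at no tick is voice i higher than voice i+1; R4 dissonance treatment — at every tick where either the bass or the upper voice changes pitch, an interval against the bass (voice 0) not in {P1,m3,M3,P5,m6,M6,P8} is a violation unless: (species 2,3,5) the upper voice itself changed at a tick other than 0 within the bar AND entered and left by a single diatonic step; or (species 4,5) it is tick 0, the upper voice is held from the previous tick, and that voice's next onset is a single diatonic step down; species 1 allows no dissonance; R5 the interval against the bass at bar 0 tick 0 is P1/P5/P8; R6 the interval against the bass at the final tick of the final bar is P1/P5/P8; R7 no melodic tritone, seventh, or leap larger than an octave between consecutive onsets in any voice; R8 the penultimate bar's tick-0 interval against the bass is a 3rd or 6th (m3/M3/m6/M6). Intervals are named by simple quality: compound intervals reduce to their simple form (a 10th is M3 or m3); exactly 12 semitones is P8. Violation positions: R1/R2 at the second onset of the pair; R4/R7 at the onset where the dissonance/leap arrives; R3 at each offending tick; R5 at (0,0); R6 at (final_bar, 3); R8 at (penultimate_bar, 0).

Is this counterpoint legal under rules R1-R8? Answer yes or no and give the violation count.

No (3 violations)

bar 0: v0=A3 v1=A4 (P8)
bar 1: v0=F3 v1=A3 (M3)
bar 2: v0=E3 v1=C4 (m6)
bar 3: v0=G3 v1=D5 (P5)
bar 4: v0=F3 v1=F4 (P8)
bar 5: v0=G3 v1=E4 (M6)
bar 6: v0=G3 v1=E4 (M6)
bar 7: v0=A3 v1=A4 (P8)
  R2 @ bar3.0: E3/G3 m3 -> G3/D5 P5 similar
  R7 @ bar3.0: G3->D5 leap 19st
  R2 @ bar7.0: G3/E4 M6 -> A3/A4 P8 similar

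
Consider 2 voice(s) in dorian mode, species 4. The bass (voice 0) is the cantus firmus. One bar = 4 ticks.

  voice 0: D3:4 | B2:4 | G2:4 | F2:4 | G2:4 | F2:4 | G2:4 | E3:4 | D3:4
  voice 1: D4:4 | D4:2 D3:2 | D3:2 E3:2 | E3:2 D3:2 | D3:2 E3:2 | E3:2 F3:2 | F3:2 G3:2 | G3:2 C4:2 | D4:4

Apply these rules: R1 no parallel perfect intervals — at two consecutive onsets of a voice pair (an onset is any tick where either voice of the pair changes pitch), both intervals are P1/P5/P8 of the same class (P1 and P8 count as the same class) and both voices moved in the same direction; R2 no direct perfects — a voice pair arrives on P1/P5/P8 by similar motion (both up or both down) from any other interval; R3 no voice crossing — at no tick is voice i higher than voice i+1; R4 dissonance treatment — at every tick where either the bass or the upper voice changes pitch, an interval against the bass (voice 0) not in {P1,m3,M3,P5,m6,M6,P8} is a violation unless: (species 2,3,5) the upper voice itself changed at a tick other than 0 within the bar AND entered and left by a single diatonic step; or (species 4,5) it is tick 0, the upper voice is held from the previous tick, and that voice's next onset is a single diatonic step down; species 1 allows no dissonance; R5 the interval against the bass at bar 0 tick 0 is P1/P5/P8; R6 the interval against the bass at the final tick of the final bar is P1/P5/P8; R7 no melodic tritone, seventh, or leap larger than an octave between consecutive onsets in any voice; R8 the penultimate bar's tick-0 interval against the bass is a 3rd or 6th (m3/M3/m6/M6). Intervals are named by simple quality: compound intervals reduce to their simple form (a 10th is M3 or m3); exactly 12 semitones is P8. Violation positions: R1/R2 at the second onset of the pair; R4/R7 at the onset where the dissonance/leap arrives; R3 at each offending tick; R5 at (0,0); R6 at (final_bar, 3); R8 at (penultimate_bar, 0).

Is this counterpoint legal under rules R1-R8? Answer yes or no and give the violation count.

No (2 violations)

bar 0: v0=D3 v1=D4 (P8)
bar 1: v0=B2 v1=D4 (m3)
bar 2: v0=G2 v1=D3 (P5)
bar 3: v0=F2 v1=E3 (M7)
bar 4: v0=G2 v1=D3 (P5)
bar 5: v0=F2 v1=E3 (M7)
bar 6: v0=G2 v1=F3 (m7)
bar 7: v0=E3 v1=G3 (m3)
bar 8: v0=D3 v1=D4 (P8)
  R4 @ bar5.0: F2/E3 M7 untreated
  R4 @ bar6.0: G2/F3 m7 untreated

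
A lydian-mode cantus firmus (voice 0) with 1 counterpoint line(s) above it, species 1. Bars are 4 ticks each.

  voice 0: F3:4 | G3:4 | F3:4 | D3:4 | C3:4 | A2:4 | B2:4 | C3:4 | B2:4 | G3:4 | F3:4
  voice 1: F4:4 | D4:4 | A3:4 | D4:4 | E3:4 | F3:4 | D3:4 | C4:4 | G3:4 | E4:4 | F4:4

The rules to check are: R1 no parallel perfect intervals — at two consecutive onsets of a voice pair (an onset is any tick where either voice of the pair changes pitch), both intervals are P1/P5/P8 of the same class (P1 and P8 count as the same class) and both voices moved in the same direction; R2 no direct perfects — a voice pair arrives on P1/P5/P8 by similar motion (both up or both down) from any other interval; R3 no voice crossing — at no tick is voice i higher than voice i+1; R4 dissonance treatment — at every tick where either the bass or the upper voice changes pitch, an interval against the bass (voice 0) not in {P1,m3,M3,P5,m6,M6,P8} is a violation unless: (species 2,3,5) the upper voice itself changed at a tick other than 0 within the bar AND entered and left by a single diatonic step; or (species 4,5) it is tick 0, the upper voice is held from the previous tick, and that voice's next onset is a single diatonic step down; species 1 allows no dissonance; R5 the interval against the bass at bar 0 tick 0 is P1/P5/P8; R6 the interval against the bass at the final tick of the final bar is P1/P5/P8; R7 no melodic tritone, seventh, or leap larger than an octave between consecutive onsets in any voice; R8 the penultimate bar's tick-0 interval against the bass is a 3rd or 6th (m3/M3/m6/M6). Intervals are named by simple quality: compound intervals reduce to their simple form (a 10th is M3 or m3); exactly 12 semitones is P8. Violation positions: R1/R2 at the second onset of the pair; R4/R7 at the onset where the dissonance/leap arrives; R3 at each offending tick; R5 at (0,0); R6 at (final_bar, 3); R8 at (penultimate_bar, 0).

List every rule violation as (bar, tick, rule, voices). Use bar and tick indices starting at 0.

bar 0: v0=F3 v1=F4 downbeat P8
bar 1: v0=G3 v1=D4 downbeat P5
bar 2: v0=F3 v1=A3 downbeat M3
bar 3: v0=D3 v1=D4 downbeat P8
bar 4: v0=C3 v1=E3 downbeat M3
bar 5: v0=A2 v1=F3 downbeat m6
bar 6: v0=B2 v1=D3 downbeat m3
bar 7: v0=C3 v1=C4 downbeat P8
bar 8: v0=B2 v1=G3 downbeat m6
bar 9: v0=G3 v1=E4 downbeat M6
bar 10: v0=F3 v1=F4 downbeat P8
  -> R7 @ bar 4 tick 0 v(1,): D4->E3 leap 10st
  -> R2 @ bar 7 tick 0 v(0, 1): B2/D3 m3 -> C3/C4 P8 similar
  -> R7 @ bar 7 tick 0 v(1,): D3->C4 leap 10st

(4, 0, R7, (1,))
(7, 0, R2, (0, 1))
(7, 0, R7, (1,))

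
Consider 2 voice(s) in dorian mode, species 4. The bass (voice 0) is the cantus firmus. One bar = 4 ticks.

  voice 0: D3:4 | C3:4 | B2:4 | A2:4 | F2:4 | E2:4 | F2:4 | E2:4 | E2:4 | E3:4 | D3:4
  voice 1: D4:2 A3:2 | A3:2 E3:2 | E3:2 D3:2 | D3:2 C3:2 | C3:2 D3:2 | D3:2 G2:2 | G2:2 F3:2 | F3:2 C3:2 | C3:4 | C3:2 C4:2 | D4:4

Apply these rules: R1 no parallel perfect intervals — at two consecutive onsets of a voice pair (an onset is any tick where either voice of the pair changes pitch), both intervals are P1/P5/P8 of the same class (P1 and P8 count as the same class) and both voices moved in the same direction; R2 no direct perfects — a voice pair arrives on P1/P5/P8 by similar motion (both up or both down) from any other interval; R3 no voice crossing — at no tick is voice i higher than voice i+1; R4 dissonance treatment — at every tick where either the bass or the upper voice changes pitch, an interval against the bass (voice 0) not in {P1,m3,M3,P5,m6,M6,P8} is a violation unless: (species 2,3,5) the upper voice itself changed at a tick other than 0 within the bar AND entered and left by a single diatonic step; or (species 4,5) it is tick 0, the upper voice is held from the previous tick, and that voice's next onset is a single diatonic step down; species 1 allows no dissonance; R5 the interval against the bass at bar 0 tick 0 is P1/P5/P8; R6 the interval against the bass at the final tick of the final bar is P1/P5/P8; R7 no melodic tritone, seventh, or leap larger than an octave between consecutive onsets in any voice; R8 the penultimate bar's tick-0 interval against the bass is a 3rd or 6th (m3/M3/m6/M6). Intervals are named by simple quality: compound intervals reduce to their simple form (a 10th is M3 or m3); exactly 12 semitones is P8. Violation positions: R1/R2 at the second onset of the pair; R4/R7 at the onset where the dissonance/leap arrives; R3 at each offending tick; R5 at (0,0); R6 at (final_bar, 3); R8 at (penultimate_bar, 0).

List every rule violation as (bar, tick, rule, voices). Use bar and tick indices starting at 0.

bar 0: v0=D3 v1=D4 downbeat P8
bar 1: v0=C3 v1=A3 downbeat M6
bar 2: v0=B2 v1=E3 downbeat P4
bar 3: v0=A2 v1=D3 downbeat P4
bar 4: v0=F2 v1=C3 downbeat P5
bar 5: v0=E2 v1=D3 downbeat m7
bar 6: v0=F2 v1=G2 downbeat M2
bar 7: v0=E2 v1=F3 downbeat m2
bar 8: v0=E2 v1=C3 downbeat m6
bar 9: v0=E3 v1=C3 downbeat M3
bar 10: v0=D3 v1=D4 downbeat P8
  -> R4 @ bar 5 tick 0 v(0, 1): E2/D3 m7 untreated
  -> R4 @ bar 6 tick 0 v(0, 1): F2/G2 M2 untreated
  -> R7 @ bar 6 tick 2 v(1,): G2->F3 leap 10st
  -> R4 @ bar 7 tick 0 v(0, 1): E2/F3 m2 untreated
  -> R3 @ bar 9 tick 0 v(0, 1): E3 above C3
  -> R3 @ bar 9 tick 1 v(0, 1): E3 above C3

(5, 0, R4, (0, 1))
(6, 0, R4, (0, 1))
(6, 2, R7, (1,))
(7, 0, R4, (0, 1))
(9, 0, R3, (0, 1))
(9, 1, R3, (0, 1))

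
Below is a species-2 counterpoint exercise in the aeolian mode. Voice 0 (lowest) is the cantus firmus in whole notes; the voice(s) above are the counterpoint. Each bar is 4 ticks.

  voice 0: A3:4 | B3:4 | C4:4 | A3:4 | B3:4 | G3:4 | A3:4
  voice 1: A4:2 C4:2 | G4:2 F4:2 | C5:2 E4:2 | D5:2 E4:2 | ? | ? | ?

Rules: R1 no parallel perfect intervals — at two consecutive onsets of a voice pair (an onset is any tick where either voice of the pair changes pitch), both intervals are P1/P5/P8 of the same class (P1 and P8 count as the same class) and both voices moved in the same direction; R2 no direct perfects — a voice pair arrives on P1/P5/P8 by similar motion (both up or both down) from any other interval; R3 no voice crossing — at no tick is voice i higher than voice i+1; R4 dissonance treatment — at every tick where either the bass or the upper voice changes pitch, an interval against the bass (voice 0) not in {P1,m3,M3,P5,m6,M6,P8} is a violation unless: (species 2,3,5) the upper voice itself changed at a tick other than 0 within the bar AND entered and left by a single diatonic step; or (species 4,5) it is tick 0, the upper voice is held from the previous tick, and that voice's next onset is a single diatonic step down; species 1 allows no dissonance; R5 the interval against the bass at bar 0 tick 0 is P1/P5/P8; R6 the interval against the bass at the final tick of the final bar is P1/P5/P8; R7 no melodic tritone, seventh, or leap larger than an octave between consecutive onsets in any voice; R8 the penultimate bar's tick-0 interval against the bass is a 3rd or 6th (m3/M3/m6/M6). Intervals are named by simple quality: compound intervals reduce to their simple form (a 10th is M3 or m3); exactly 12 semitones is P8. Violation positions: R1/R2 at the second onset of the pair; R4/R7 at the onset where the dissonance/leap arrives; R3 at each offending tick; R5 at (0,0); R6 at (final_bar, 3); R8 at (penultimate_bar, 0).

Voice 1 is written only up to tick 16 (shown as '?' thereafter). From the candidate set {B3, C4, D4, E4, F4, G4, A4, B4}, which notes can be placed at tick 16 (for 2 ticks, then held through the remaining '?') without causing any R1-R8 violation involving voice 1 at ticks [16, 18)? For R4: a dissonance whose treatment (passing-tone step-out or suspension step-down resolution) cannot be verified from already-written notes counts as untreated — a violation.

B3: legal
C4: violates R4
D4: legal
E4: violates R4
F4: violates R4
G4: legal
A4: violates R4
B4: violates R2

{B3, D4, G4}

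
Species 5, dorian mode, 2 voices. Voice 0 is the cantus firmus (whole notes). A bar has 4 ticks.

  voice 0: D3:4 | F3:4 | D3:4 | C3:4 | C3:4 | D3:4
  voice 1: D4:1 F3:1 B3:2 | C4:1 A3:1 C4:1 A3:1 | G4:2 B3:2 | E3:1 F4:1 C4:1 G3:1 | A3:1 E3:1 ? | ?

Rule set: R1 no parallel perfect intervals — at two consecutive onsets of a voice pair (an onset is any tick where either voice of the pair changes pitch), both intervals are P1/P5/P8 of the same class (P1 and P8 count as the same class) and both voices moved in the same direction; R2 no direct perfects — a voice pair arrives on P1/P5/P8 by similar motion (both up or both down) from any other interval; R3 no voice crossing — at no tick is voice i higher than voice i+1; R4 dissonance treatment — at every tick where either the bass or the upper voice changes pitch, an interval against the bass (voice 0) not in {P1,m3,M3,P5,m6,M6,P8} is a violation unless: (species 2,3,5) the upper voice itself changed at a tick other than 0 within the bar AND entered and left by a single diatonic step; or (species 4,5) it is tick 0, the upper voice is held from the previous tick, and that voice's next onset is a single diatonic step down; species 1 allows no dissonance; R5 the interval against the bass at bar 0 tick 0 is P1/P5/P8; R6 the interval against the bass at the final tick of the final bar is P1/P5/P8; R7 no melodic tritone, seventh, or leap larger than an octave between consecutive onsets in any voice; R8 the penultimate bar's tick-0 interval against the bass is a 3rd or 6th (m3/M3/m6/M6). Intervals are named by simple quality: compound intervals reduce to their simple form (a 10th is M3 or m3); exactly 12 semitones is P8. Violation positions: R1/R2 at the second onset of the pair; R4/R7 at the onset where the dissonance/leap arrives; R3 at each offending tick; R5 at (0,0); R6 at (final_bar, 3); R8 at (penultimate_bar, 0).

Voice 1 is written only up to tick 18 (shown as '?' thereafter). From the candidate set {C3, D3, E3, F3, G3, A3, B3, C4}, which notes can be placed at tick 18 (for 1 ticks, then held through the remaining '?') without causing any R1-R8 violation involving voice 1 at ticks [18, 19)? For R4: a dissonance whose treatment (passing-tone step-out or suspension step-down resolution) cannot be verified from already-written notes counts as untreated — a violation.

C3: legal
D3: violates R4
E3: legal
F3: violates R4
G3: legal
A3: legal
B3: violates R4
C4: legal

{A3, C3, C4, E3, G3}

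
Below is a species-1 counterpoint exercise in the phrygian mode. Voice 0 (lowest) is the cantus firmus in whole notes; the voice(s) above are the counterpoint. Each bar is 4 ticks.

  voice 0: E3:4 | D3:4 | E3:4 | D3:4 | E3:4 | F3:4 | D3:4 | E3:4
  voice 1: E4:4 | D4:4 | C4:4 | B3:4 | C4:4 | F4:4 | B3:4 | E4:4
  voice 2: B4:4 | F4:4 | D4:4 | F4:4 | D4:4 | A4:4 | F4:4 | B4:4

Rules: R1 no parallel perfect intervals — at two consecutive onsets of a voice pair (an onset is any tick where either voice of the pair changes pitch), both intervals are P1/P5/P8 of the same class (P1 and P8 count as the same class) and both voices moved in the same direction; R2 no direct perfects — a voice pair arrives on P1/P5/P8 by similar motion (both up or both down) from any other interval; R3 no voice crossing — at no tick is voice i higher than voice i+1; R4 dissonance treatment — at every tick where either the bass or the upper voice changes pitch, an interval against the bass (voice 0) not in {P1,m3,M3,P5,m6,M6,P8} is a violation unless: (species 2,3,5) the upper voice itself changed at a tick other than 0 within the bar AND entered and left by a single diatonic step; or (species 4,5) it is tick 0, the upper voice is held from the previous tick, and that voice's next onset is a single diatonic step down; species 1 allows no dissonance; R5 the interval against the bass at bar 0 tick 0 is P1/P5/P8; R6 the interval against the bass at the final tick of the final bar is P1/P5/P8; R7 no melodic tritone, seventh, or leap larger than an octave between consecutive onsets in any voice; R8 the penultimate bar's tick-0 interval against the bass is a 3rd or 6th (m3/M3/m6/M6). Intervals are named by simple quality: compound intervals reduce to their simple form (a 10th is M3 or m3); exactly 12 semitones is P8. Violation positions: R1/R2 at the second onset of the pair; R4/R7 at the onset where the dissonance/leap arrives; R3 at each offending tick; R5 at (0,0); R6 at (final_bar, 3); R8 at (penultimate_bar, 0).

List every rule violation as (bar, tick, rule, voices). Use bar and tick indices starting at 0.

bar 0: v0=E3 v1=E4 v2=B4 downbeat P5
bar 1: v0=D3 v1=D4 v2=F4 downbeat m3
bar 2: v0=E3 v1=C4 v2=D4 downbeat m7
bar 3: v0=D3 v1=B3 v2=F4 downbeat m3
bar 4: v0=E3 v1=C4 v2=D4 downbeat m7
bar 5: v0=F3 v1=F4 v2=A4 downbeat M3
bar 6: v0=D3 v1=B3 v2=F4 downbeat m3
bar 7: v0=E3 v1=E4 v2=B4 downbeat P5
  -> R1 @ bar 1 tick 0 v(0, 1): E3/E4 P8 -> D3/D4 P8 similar
  -> R7 @ bar 1 tick 0 v(2,): B4->F4 leap 6st
  -> R4 @ bar 2 tick 0 v(0, 2): E3/D4 m7 untreated
  -> R4 @ bar 4 tick 0 v(0, 2): E3/D4 m7 untreated
  -> R2 @ bar 5 tick 0 v(0, 1): E3/C4 m6 -> F3/F4 P8 similar
  -> R7 @ bar 6 tick 0 v(1,): F4->B3 leap 6st
  -> R2 @ bar 7 tick 0 v(0, 1): D3/B3 M6 -> E3/E4 P8 similar
  -> R2 @ bar 7 tick 0 v(0, 2): D3/F4 m3 -> E3/B4 P5 similar
  -> R2 @ bar 7 tick 0 v(1, 2): B3/F4 TT -> E4/B4 P5 similar
  -> R7 @ bar 7 tick 0 v(2,): F4->B4 leap 6st

(1, 0, R1, (0, 1))
(1, 0, R7, (2,))
(2, 0, R4, (0, 2))
(4, 0, R4, (0, 2))
(5, 0, R2, (0, 1))
(6, 0, R7, (1,))
(7, 0, R2, (0, 1))
(7, 0, R2, (0, 2))
(7, 0, R2, (1, 2))
(7, 0, R7, (2,))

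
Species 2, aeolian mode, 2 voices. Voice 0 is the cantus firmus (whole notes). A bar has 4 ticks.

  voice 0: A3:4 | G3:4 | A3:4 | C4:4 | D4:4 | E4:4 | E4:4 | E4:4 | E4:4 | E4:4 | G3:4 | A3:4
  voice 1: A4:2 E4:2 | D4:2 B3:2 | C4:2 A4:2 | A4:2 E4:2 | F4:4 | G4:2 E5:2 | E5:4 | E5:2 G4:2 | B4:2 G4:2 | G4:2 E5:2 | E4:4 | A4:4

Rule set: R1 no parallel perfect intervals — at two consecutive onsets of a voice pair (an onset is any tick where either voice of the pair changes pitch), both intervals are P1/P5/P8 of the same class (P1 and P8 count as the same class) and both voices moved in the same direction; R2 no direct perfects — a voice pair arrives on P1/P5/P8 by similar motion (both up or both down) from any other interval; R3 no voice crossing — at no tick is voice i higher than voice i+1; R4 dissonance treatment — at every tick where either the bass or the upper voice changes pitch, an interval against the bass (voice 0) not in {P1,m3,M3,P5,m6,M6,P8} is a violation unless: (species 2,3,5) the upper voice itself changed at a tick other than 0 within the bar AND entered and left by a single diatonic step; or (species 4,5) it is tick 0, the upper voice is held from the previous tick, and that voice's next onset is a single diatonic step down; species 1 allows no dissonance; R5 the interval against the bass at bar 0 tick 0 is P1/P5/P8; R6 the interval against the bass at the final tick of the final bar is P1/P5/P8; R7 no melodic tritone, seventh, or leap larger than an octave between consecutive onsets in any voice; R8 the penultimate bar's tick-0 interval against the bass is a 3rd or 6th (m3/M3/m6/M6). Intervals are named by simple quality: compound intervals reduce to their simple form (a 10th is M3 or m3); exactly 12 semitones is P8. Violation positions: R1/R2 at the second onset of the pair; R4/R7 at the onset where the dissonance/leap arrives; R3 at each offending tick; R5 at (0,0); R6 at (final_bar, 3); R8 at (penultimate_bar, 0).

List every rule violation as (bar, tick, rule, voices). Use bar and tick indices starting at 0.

bar 0: v0=A3 v1=A4 downbeat P8
bar 1: v0=G3 v1=D4 downbeat P5
bar 2: v0=A3 v1=C4 downbeat m3
bar 3: v0=C4 v1=A4 downbeat M6
bar 4: v0=D4 v1=F4 downbeat m3
bar 5: v0=E4 v1=G4 downbeat m3
bar 6: v0=E4 v1=E5 downbeat P8
bar 7: v0=E4 v1=E5 downbeat P8
bar 8: v0=E4 v1=B4 downbeat P5
bar 9: v0=E4 v1=G4 downbeat m3
bar 10: v0=G3 v1=E4 downbeat M6
bar 11: v0=A3 v1=A4 downbeat P8
  -> R1 @ bar 1 tick 0 v(0, 1): A3/E4 P5 -> G3/D4 P5 similar
  -> R2 @ bar 11 tick 0 v(0, 1): G3/E4 M6 -> A3/A4 P8 similar

(1, 0, R1, (0, 1))
(11, 0, R2, (0, 1))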